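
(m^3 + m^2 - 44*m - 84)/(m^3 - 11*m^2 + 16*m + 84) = (m + 6)/(m - 6)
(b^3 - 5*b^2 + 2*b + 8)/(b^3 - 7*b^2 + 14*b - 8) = (b + 1)/(b - 1)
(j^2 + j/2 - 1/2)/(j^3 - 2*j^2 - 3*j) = (j - 1/2)/(j*(j - 3))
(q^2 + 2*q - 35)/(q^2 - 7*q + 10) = (q + 7)/(q - 2)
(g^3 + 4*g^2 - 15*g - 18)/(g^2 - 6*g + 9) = (g^2 + 7*g + 6)/(g - 3)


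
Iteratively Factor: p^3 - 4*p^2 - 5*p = (p)*(p^2 - 4*p - 5) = p*(p + 1)*(p - 5)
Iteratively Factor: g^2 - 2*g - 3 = (g + 1)*(g - 3)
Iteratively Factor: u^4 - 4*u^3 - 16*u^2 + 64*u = (u - 4)*(u^3 - 16*u) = (u - 4)*(u + 4)*(u^2 - 4*u) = u*(u - 4)*(u + 4)*(u - 4)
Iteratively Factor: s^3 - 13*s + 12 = (s - 3)*(s^2 + 3*s - 4) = (s - 3)*(s + 4)*(s - 1)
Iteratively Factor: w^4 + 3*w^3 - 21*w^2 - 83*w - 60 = (w + 1)*(w^3 + 2*w^2 - 23*w - 60) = (w + 1)*(w + 4)*(w^2 - 2*w - 15) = (w + 1)*(w + 3)*(w + 4)*(w - 5)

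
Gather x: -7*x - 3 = -7*x - 3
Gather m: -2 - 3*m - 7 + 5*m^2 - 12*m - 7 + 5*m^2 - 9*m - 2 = 10*m^2 - 24*m - 18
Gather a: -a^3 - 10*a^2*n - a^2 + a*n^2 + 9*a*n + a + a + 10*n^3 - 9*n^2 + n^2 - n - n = -a^3 + a^2*(-10*n - 1) + a*(n^2 + 9*n + 2) + 10*n^3 - 8*n^2 - 2*n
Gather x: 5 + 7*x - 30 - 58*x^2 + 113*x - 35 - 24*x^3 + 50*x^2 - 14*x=-24*x^3 - 8*x^2 + 106*x - 60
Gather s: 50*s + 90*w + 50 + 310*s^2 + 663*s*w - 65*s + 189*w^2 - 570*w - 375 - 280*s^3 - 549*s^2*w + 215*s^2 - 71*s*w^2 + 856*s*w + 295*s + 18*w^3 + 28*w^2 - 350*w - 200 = -280*s^3 + s^2*(525 - 549*w) + s*(-71*w^2 + 1519*w + 280) + 18*w^3 + 217*w^2 - 830*w - 525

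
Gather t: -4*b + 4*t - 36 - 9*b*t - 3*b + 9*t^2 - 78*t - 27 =-7*b + 9*t^2 + t*(-9*b - 74) - 63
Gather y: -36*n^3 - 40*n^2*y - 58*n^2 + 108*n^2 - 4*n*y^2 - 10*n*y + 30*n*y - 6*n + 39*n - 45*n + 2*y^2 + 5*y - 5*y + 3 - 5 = -36*n^3 + 50*n^2 - 12*n + y^2*(2 - 4*n) + y*(-40*n^2 + 20*n) - 2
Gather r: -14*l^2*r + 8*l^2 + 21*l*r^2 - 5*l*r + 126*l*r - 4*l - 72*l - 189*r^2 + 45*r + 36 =8*l^2 - 76*l + r^2*(21*l - 189) + r*(-14*l^2 + 121*l + 45) + 36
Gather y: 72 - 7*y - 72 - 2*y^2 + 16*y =-2*y^2 + 9*y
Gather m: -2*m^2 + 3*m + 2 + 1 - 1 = -2*m^2 + 3*m + 2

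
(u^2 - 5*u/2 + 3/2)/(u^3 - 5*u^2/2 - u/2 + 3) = (u - 1)/(u^2 - u - 2)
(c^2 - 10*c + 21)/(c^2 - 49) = (c - 3)/(c + 7)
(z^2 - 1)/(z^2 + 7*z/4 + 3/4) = 4*(z - 1)/(4*z + 3)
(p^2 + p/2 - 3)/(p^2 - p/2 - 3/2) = (p + 2)/(p + 1)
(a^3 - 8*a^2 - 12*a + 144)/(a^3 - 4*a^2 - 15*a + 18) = (a^2 - 2*a - 24)/(a^2 + 2*a - 3)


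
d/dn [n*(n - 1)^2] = (n - 1)*(3*n - 1)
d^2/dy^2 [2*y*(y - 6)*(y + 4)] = 12*y - 8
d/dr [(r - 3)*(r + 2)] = 2*r - 1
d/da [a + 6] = 1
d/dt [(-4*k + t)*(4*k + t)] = 2*t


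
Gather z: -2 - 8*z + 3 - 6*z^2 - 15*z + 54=-6*z^2 - 23*z + 55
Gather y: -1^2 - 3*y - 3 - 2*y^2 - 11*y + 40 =-2*y^2 - 14*y + 36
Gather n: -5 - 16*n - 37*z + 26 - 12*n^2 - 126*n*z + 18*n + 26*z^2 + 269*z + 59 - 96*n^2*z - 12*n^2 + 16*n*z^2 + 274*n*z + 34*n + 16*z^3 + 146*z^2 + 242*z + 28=n^2*(-96*z - 24) + n*(16*z^2 + 148*z + 36) + 16*z^3 + 172*z^2 + 474*z + 108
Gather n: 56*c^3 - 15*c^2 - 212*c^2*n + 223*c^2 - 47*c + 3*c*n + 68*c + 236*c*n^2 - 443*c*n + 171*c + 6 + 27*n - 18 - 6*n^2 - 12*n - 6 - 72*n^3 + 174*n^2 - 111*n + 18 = 56*c^3 + 208*c^2 + 192*c - 72*n^3 + n^2*(236*c + 168) + n*(-212*c^2 - 440*c - 96)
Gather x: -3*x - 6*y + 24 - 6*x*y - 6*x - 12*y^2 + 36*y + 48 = x*(-6*y - 9) - 12*y^2 + 30*y + 72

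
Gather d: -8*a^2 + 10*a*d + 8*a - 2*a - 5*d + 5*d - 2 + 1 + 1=-8*a^2 + 10*a*d + 6*a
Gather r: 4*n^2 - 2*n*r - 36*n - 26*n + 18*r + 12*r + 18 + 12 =4*n^2 - 62*n + r*(30 - 2*n) + 30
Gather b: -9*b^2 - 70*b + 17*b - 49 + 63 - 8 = -9*b^2 - 53*b + 6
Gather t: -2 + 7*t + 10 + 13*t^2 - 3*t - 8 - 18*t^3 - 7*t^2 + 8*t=-18*t^3 + 6*t^2 + 12*t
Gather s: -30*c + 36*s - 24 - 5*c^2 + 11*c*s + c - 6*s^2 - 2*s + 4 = -5*c^2 - 29*c - 6*s^2 + s*(11*c + 34) - 20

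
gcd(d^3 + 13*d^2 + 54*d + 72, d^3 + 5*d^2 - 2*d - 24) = d^2 + 7*d + 12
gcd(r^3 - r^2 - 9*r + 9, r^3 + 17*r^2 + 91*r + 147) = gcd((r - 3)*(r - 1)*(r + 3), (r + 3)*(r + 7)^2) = r + 3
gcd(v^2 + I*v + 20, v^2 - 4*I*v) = v - 4*I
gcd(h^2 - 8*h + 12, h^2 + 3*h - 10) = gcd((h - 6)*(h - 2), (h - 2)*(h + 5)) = h - 2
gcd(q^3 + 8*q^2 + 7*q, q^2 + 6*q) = q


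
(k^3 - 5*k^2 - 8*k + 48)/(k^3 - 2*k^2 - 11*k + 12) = (k - 4)/(k - 1)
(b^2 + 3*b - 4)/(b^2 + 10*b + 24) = (b - 1)/(b + 6)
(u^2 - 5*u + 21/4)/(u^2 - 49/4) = (2*u - 3)/(2*u + 7)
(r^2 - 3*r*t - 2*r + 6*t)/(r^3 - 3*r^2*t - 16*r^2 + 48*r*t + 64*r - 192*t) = (r - 2)/(r^2 - 16*r + 64)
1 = 1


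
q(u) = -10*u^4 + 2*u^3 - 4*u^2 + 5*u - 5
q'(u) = -40*u^3 + 6*u^2 - 8*u + 5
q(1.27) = -27.02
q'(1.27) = -77.42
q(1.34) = -32.91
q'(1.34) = -91.19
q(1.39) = -37.74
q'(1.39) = -101.95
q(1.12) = -17.34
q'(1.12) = -52.63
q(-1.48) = -75.62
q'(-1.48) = 159.65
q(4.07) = -2660.03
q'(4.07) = -2624.94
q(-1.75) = -130.51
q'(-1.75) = 251.75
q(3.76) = -1935.15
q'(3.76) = -2066.55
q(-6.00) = -13571.00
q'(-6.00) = 8909.00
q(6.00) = -12647.00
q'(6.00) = -8467.00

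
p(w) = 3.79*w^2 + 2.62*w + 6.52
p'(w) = 7.58*w + 2.62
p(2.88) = 45.50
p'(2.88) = 24.45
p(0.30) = 7.65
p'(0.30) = 4.89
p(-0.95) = 7.45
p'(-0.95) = -4.58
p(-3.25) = 38.04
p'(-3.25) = -22.02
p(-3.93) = 54.76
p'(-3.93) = -27.17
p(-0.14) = 6.23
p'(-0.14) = 1.56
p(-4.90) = 84.68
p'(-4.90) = -34.52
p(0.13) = 6.92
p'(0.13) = 3.61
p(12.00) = 583.72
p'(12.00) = 93.58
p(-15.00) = 819.97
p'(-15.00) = -111.08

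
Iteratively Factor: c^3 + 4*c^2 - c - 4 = (c + 4)*(c^2 - 1) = (c + 1)*(c + 4)*(c - 1)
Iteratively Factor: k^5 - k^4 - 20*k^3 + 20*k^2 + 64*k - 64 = (k - 4)*(k^4 + 3*k^3 - 8*k^2 - 12*k + 16) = (k - 4)*(k - 1)*(k^3 + 4*k^2 - 4*k - 16) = (k - 4)*(k - 2)*(k - 1)*(k^2 + 6*k + 8) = (k - 4)*(k - 2)*(k - 1)*(k + 4)*(k + 2)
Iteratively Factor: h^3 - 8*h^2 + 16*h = (h)*(h^2 - 8*h + 16) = h*(h - 4)*(h - 4)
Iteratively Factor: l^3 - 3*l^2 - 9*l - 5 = (l + 1)*(l^2 - 4*l - 5) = (l + 1)^2*(l - 5)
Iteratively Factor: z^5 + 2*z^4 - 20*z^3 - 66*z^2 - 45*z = (z - 5)*(z^4 + 7*z^3 + 15*z^2 + 9*z) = (z - 5)*(z + 3)*(z^3 + 4*z^2 + 3*z) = (z - 5)*(z + 1)*(z + 3)*(z^2 + 3*z) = (z - 5)*(z + 1)*(z + 3)^2*(z)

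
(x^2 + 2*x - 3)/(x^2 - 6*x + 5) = (x + 3)/(x - 5)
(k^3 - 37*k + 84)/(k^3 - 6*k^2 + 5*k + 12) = (k + 7)/(k + 1)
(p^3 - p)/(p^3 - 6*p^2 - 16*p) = (1 - p^2)/(-p^2 + 6*p + 16)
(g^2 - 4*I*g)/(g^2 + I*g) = (g - 4*I)/(g + I)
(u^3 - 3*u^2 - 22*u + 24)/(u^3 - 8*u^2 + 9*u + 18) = (u^2 + 3*u - 4)/(u^2 - 2*u - 3)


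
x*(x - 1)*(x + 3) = x^3 + 2*x^2 - 3*x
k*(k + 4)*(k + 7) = k^3 + 11*k^2 + 28*k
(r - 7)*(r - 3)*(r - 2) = r^3 - 12*r^2 + 41*r - 42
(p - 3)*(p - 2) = p^2 - 5*p + 6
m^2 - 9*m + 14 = (m - 7)*(m - 2)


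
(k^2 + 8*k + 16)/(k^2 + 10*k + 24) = (k + 4)/(k + 6)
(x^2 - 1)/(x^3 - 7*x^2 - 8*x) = (x - 1)/(x*(x - 8))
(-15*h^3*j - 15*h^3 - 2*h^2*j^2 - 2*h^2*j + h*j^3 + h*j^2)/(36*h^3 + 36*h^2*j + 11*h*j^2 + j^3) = h*(-5*h*j - 5*h + j^2 + j)/(12*h^2 + 8*h*j + j^2)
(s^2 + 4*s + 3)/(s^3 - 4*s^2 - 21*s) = (s + 1)/(s*(s - 7))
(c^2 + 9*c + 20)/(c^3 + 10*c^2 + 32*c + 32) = (c + 5)/(c^2 + 6*c + 8)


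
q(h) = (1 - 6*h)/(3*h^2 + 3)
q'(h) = -6*h*(1 - 6*h)/(3*h^2 + 3)^2 - 6/(3*h^2 + 3)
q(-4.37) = 0.45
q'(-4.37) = 0.10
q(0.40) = -0.40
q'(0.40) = -1.45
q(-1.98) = 0.87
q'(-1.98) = 0.30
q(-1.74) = 0.95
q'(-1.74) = 0.32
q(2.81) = -0.59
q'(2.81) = 0.15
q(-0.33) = 0.90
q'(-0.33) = -1.27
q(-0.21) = 0.72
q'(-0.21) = -1.63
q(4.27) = -0.43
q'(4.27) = 0.09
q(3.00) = -0.57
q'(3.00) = 0.14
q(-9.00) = 0.22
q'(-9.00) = 0.02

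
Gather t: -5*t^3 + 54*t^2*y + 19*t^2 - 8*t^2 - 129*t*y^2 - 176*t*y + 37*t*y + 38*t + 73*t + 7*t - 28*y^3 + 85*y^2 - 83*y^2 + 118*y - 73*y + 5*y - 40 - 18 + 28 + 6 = -5*t^3 + t^2*(54*y + 11) + t*(-129*y^2 - 139*y + 118) - 28*y^3 + 2*y^2 + 50*y - 24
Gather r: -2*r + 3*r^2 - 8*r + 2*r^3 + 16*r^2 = 2*r^3 + 19*r^2 - 10*r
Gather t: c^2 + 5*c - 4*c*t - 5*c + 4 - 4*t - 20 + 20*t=c^2 + t*(16 - 4*c) - 16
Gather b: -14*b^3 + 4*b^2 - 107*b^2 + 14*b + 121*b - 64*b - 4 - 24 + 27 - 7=-14*b^3 - 103*b^2 + 71*b - 8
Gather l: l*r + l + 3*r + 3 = l*(r + 1) + 3*r + 3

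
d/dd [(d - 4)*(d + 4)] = 2*d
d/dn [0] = 0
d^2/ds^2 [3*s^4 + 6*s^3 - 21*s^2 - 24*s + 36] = 36*s^2 + 36*s - 42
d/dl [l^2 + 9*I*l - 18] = 2*l + 9*I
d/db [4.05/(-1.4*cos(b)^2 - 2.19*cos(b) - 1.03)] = -(11.34*cos(b) + 8.8695)*sin(b)/(1.4*cos(b)^2 + 2.19*cos(b) + 1.03)^2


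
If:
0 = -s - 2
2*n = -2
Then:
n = -1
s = -2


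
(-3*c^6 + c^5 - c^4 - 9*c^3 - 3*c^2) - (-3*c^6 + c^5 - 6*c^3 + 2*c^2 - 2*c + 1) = -c^4 - 3*c^3 - 5*c^2 + 2*c - 1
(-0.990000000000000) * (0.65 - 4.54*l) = 4.4946*l - 0.6435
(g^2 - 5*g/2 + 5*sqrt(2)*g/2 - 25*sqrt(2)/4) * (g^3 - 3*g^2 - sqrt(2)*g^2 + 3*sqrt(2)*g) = g^5 - 11*g^4/2 + 3*sqrt(2)*g^4/2 - 33*sqrt(2)*g^3/4 + 5*g^3/2 + 45*sqrt(2)*g^2/4 + 55*g^2/2 - 75*g/2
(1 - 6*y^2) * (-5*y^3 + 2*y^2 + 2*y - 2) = 30*y^5 - 12*y^4 - 17*y^3 + 14*y^2 + 2*y - 2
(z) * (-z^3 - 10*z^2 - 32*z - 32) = -z^4 - 10*z^3 - 32*z^2 - 32*z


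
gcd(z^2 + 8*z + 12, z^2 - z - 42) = z + 6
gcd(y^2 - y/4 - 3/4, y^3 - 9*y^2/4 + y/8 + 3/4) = 1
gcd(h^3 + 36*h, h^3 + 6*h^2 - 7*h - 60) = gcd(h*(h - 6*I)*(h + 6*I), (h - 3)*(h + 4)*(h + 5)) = 1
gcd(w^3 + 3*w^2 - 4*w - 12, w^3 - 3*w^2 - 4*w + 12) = w^2 - 4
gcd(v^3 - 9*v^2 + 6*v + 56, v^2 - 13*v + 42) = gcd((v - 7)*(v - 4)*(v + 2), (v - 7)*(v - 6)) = v - 7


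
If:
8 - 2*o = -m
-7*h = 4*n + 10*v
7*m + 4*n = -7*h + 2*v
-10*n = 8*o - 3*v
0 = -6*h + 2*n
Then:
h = -2240/1587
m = 2432/529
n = -2240/529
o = 3332/529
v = 4256/1587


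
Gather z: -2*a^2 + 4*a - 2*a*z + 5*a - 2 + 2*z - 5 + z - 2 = -2*a^2 + 9*a + z*(3 - 2*a) - 9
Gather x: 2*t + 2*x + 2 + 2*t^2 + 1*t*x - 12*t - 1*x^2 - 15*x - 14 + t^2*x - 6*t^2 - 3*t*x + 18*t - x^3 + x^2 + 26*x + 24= -4*t^2 + 8*t - x^3 + x*(t^2 - 2*t + 13) + 12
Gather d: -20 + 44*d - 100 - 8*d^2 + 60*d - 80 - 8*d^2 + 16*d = -16*d^2 + 120*d - 200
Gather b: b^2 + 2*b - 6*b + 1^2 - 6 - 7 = b^2 - 4*b - 12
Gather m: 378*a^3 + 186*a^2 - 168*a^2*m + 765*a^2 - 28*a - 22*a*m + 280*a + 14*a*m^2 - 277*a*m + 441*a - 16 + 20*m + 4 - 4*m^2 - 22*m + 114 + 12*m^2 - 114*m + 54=378*a^3 + 951*a^2 + 693*a + m^2*(14*a + 8) + m*(-168*a^2 - 299*a - 116) + 156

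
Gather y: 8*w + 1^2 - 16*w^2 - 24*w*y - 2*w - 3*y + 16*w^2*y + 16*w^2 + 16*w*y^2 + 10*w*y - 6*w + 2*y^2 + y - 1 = y^2*(16*w + 2) + y*(16*w^2 - 14*w - 2)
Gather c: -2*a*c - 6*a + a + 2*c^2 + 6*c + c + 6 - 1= -5*a + 2*c^2 + c*(7 - 2*a) + 5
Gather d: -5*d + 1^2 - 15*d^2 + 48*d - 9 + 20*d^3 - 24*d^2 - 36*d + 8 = 20*d^3 - 39*d^2 + 7*d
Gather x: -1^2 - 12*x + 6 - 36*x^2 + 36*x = -36*x^2 + 24*x + 5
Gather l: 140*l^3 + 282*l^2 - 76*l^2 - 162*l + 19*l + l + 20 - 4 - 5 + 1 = 140*l^3 + 206*l^2 - 142*l + 12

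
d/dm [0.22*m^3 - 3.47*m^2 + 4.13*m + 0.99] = 0.66*m^2 - 6.94*m + 4.13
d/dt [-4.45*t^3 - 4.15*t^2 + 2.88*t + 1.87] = -13.35*t^2 - 8.3*t + 2.88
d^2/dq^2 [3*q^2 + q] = 6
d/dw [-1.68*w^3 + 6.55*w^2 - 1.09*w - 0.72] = -5.04*w^2 + 13.1*w - 1.09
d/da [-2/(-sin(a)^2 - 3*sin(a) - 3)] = -2*(2*sin(a) + 3)*cos(a)/(sin(a)^2 + 3*sin(a) + 3)^2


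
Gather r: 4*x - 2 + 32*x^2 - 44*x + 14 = 32*x^2 - 40*x + 12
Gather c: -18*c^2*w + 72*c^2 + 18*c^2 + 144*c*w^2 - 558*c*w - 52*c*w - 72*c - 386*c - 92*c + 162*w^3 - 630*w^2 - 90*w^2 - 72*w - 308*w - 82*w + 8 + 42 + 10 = c^2*(90 - 18*w) + c*(144*w^2 - 610*w - 550) + 162*w^3 - 720*w^2 - 462*w + 60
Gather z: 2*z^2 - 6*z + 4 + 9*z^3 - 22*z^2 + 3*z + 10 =9*z^3 - 20*z^2 - 3*z + 14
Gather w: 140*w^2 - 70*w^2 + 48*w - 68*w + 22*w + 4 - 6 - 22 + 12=70*w^2 + 2*w - 12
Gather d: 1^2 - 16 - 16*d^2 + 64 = 49 - 16*d^2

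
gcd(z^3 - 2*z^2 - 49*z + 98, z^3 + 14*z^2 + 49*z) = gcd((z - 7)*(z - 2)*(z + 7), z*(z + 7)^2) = z + 7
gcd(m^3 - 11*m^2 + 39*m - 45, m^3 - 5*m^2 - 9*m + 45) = m^2 - 8*m + 15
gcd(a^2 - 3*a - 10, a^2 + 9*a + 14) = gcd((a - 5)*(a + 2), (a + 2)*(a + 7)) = a + 2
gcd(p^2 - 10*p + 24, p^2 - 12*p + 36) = p - 6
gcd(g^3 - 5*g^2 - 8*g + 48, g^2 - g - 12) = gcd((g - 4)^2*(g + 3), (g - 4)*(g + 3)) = g^2 - g - 12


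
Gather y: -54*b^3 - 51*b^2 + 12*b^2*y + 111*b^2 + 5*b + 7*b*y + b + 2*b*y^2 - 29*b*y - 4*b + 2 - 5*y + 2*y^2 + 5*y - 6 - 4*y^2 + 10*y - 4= -54*b^3 + 60*b^2 + 2*b + y^2*(2*b - 2) + y*(12*b^2 - 22*b + 10) - 8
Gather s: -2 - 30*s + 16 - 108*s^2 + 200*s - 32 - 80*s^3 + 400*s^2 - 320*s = -80*s^3 + 292*s^2 - 150*s - 18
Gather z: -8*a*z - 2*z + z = z*(-8*a - 1)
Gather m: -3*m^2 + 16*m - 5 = -3*m^2 + 16*m - 5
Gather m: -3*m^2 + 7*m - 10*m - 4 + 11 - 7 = -3*m^2 - 3*m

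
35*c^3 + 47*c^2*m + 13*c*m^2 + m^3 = (c + m)*(5*c + m)*(7*c + m)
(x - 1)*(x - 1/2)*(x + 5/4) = x^3 - x^2/4 - 11*x/8 + 5/8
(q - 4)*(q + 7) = q^2 + 3*q - 28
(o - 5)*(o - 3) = o^2 - 8*o + 15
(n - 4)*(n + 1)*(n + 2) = n^3 - n^2 - 10*n - 8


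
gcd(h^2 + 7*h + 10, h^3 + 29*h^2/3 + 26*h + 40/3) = h + 5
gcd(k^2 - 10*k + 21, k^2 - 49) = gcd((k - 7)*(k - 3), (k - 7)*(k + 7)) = k - 7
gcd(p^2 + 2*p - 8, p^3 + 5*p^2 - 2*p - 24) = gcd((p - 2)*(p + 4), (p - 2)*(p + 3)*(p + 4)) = p^2 + 2*p - 8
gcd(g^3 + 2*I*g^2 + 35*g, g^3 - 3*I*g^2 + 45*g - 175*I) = g^2 + 2*I*g + 35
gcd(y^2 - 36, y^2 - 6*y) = y - 6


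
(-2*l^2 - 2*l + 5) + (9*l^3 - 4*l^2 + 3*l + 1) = 9*l^3 - 6*l^2 + l + 6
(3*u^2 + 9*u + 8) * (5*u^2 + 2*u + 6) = 15*u^4 + 51*u^3 + 76*u^2 + 70*u + 48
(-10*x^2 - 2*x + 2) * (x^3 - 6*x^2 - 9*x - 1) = -10*x^5 + 58*x^4 + 104*x^3 + 16*x^2 - 16*x - 2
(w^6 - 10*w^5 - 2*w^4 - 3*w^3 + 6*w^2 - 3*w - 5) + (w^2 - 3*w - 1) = w^6 - 10*w^5 - 2*w^4 - 3*w^3 + 7*w^2 - 6*w - 6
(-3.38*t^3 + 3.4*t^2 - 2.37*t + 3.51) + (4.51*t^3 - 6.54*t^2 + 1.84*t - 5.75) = 1.13*t^3 - 3.14*t^2 - 0.53*t - 2.24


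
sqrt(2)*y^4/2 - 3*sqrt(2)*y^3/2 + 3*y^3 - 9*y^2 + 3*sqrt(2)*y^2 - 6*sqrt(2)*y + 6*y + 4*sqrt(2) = (y - 2)*(y - 1)*(y + 2*sqrt(2))*(sqrt(2)*y/2 + 1)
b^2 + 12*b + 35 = (b + 5)*(b + 7)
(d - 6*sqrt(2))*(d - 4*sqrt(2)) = d^2 - 10*sqrt(2)*d + 48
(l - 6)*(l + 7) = l^2 + l - 42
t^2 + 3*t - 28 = (t - 4)*(t + 7)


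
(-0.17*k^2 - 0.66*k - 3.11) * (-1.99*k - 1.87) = 0.3383*k^3 + 1.6313*k^2 + 7.4231*k + 5.8157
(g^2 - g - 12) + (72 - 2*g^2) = -g^2 - g + 60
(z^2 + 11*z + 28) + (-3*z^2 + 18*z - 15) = -2*z^2 + 29*z + 13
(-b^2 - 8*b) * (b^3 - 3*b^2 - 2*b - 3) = -b^5 - 5*b^4 + 26*b^3 + 19*b^2 + 24*b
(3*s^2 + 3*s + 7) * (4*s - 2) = 12*s^3 + 6*s^2 + 22*s - 14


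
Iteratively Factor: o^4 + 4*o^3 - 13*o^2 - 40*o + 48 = (o - 1)*(o^3 + 5*o^2 - 8*o - 48) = (o - 3)*(o - 1)*(o^2 + 8*o + 16) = (o - 3)*(o - 1)*(o + 4)*(o + 4)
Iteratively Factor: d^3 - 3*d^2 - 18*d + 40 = (d + 4)*(d^2 - 7*d + 10) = (d - 2)*(d + 4)*(d - 5)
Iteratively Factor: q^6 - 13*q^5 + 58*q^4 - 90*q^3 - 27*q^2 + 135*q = (q - 3)*(q^5 - 10*q^4 + 28*q^3 - 6*q^2 - 45*q) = (q - 3)*(q + 1)*(q^4 - 11*q^3 + 39*q^2 - 45*q) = q*(q - 3)*(q + 1)*(q^3 - 11*q^2 + 39*q - 45) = q*(q - 3)^2*(q + 1)*(q^2 - 8*q + 15) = q*(q - 3)^3*(q + 1)*(q - 5)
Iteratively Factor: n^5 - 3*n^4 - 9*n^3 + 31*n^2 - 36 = (n - 3)*(n^4 - 9*n^2 + 4*n + 12) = (n - 3)*(n + 3)*(n^3 - 3*n^2 + 4) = (n - 3)*(n - 2)*(n + 3)*(n^2 - n - 2) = (n - 3)*(n - 2)*(n + 1)*(n + 3)*(n - 2)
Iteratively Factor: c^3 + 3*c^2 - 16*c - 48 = (c + 3)*(c^2 - 16) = (c - 4)*(c + 3)*(c + 4)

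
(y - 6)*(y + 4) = y^2 - 2*y - 24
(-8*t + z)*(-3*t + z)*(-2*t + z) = -48*t^3 + 46*t^2*z - 13*t*z^2 + z^3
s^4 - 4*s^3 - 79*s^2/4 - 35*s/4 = s*(s - 7)*(s + 1/2)*(s + 5/2)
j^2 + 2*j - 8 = (j - 2)*(j + 4)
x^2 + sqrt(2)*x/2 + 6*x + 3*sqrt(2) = (x + 6)*(x + sqrt(2)/2)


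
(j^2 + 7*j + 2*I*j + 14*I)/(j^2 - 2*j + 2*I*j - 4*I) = (j + 7)/(j - 2)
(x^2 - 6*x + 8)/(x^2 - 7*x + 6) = (x^2 - 6*x + 8)/(x^2 - 7*x + 6)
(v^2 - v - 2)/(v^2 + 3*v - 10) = (v + 1)/(v + 5)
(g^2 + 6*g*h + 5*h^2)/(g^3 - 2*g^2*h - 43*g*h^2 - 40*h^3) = 1/(g - 8*h)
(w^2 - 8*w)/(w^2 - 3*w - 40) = w/(w + 5)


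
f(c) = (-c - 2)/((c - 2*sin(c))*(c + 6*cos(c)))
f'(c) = (-c - 2)*(6*sin(c) - 1)/((c - 2*sin(c))*(c + 6*cos(c))^2) + (-c - 2)*(2*cos(c) - 1)/((c - 2*sin(c))^2*(c + 6*cos(c))) - 1/((c - 2*sin(c))*(c + 6*cos(c)))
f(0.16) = 2.24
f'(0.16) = -12.73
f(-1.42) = 2.01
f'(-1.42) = 27.76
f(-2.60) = 0.05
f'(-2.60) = 0.03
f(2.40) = 2.07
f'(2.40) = -7.54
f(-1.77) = 0.41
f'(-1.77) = -0.27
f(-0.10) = -3.25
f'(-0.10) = -33.08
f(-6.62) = 0.81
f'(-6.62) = 2.23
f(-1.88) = 1.29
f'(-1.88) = -69.27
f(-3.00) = 0.04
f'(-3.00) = 0.01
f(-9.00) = 0.06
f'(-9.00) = 0.03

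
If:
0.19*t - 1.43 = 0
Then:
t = 7.53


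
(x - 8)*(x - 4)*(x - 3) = x^3 - 15*x^2 + 68*x - 96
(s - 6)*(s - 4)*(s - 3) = s^3 - 13*s^2 + 54*s - 72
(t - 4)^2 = t^2 - 8*t + 16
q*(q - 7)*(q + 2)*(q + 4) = q^4 - q^3 - 34*q^2 - 56*q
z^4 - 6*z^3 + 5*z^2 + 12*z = z*(z - 4)*(z - 3)*(z + 1)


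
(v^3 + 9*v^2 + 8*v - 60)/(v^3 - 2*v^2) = 1 + 11/v + 30/v^2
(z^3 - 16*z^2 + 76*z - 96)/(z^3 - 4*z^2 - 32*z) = (z^2 - 8*z + 12)/(z*(z + 4))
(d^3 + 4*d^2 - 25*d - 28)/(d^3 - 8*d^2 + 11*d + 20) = (d + 7)/(d - 5)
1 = 1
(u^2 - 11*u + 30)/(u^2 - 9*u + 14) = (u^2 - 11*u + 30)/(u^2 - 9*u + 14)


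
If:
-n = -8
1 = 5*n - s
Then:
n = 8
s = 39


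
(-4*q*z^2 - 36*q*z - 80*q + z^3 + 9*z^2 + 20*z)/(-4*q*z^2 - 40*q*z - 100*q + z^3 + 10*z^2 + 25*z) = (z + 4)/(z + 5)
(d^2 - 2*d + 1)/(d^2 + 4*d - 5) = (d - 1)/(d + 5)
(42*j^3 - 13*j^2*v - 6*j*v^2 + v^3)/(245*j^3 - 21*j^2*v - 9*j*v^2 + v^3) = (-6*j^2 + j*v + v^2)/(-35*j^2 - 2*j*v + v^2)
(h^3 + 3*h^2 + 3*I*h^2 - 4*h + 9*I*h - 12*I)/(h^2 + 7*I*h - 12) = (h^2 + 3*h - 4)/(h + 4*I)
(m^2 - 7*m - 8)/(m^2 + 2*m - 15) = (m^2 - 7*m - 8)/(m^2 + 2*m - 15)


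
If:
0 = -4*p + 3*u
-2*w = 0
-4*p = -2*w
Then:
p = 0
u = 0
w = 0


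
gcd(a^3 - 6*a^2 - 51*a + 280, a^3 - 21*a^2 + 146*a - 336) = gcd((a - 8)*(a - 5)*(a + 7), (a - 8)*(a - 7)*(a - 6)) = a - 8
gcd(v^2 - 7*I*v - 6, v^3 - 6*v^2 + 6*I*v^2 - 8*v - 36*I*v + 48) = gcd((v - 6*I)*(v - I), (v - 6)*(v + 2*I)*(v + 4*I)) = 1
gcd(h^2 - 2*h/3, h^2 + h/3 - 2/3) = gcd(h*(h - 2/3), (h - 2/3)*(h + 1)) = h - 2/3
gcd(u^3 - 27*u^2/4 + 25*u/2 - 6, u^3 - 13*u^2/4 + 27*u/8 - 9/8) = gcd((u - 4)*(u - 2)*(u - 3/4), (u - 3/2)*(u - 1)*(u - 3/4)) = u - 3/4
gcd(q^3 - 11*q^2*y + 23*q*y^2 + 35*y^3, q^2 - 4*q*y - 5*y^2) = -q^2 + 4*q*y + 5*y^2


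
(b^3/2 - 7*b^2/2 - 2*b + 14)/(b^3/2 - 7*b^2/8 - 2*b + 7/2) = 4*(b - 7)/(4*b - 7)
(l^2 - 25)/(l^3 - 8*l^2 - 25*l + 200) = 1/(l - 8)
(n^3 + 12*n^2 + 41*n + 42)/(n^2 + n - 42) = (n^2 + 5*n + 6)/(n - 6)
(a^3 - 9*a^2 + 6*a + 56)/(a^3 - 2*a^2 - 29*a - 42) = (a - 4)/(a + 3)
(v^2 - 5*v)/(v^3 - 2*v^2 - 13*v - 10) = v/(v^2 + 3*v + 2)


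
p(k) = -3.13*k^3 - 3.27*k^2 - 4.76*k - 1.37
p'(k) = -9.39*k^2 - 6.54*k - 4.76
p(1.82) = -39.73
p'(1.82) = -47.77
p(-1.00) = 3.25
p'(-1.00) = -7.61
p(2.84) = -112.96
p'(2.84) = -99.07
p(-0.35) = 0.03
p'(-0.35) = -3.62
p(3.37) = -174.34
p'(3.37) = -133.44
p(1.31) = -20.25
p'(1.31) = -29.44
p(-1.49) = 8.82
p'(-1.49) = -15.86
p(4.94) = -482.02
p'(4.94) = -266.22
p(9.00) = -2590.85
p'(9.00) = -824.21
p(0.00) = -1.37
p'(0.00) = -4.76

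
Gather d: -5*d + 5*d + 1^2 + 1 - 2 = 0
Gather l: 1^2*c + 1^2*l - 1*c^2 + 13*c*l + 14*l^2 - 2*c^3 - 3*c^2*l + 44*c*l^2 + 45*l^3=-2*c^3 - c^2 + c + 45*l^3 + l^2*(44*c + 14) + l*(-3*c^2 + 13*c + 1)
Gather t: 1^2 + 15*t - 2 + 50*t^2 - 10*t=50*t^2 + 5*t - 1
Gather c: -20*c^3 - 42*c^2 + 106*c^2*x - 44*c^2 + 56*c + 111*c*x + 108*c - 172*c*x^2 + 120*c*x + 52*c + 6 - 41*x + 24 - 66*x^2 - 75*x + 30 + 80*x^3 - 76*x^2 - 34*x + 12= -20*c^3 + c^2*(106*x - 86) + c*(-172*x^2 + 231*x + 216) + 80*x^3 - 142*x^2 - 150*x + 72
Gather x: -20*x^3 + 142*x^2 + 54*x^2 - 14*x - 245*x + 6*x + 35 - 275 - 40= -20*x^3 + 196*x^2 - 253*x - 280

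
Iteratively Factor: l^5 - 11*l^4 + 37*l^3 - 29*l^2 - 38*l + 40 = (l - 4)*(l^4 - 7*l^3 + 9*l^2 + 7*l - 10) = (l - 4)*(l + 1)*(l^3 - 8*l^2 + 17*l - 10) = (l - 5)*(l - 4)*(l + 1)*(l^2 - 3*l + 2) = (l - 5)*(l - 4)*(l - 1)*(l + 1)*(l - 2)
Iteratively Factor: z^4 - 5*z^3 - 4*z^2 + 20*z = (z + 2)*(z^3 - 7*z^2 + 10*z) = (z - 2)*(z + 2)*(z^2 - 5*z) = z*(z - 2)*(z + 2)*(z - 5)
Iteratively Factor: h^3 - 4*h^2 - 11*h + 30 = (h - 5)*(h^2 + h - 6) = (h - 5)*(h - 2)*(h + 3)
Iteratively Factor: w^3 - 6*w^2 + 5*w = (w - 5)*(w^2 - w) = (w - 5)*(w - 1)*(w)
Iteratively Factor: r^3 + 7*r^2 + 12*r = (r + 4)*(r^2 + 3*r) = r*(r + 4)*(r + 3)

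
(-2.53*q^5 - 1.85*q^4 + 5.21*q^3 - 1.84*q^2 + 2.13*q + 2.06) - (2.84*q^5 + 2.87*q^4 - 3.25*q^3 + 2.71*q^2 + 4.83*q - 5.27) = -5.37*q^5 - 4.72*q^4 + 8.46*q^3 - 4.55*q^2 - 2.7*q + 7.33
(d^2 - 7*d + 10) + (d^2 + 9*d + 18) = 2*d^2 + 2*d + 28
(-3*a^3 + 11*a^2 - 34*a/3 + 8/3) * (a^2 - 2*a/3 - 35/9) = -3*a^5 + 13*a^4 - 7*a^3 - 293*a^2/9 + 1142*a/27 - 280/27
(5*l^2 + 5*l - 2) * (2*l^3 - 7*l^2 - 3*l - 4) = 10*l^5 - 25*l^4 - 54*l^3 - 21*l^2 - 14*l + 8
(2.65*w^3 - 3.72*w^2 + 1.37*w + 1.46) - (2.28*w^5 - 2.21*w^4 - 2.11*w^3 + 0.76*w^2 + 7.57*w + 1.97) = -2.28*w^5 + 2.21*w^4 + 4.76*w^3 - 4.48*w^2 - 6.2*w - 0.51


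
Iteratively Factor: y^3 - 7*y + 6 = (y - 1)*(y^2 + y - 6) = (y - 1)*(y + 3)*(y - 2)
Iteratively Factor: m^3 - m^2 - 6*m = (m - 3)*(m^2 + 2*m) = (m - 3)*(m + 2)*(m)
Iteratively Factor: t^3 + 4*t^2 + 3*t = (t)*(t^2 + 4*t + 3) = t*(t + 1)*(t + 3)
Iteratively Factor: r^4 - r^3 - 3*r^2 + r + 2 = (r - 1)*(r^3 - 3*r - 2) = (r - 1)*(r + 1)*(r^2 - r - 2) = (r - 2)*(r - 1)*(r + 1)*(r + 1)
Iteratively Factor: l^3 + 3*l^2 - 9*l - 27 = (l - 3)*(l^2 + 6*l + 9) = (l - 3)*(l + 3)*(l + 3)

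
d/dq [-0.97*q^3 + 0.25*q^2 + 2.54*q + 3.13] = -2.91*q^2 + 0.5*q + 2.54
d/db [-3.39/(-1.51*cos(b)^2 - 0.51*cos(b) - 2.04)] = (10.2378*cos(b) + 1.7289)*sin(b)/(1.51*cos(b)^2 + 0.51*cos(b) + 2.04)^2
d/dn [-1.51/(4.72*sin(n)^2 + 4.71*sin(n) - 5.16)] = (14.2544*sin(n) + 7.1121)*cos(n)/(4.72*sin(n)^2 + 4.71*sin(n) - 5.16)^2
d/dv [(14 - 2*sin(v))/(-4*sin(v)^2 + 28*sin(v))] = -cos(v)/(2*sin(v)^2)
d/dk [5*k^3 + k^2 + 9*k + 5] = 15*k^2 + 2*k + 9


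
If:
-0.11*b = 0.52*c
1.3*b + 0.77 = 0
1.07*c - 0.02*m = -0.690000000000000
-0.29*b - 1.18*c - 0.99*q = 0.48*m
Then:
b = -0.59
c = 0.13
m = 41.20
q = -19.95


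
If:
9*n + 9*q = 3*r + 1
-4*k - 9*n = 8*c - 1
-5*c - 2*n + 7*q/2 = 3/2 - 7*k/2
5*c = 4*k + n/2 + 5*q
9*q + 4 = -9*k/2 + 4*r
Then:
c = -30613/6246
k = 8320/3123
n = 10255/3123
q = -22988/3123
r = -4360/347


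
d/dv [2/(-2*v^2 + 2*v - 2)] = (2*v - 1)/(v^2 - v + 1)^2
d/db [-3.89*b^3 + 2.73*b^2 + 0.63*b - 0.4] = -11.67*b^2 + 5.46*b + 0.63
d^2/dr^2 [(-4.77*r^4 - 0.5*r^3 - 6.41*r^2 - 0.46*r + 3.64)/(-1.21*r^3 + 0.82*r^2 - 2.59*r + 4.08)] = (-3.72074800000013*r^6 + 75.1472760000001*r^5 + 130.13754*r^4 - 277.349508*r^3 + 736.588104*r^2 - 20.730576*r + 198.649672)/(1.771561*r^9 - 3.601686*r^8 + 13.816869*r^7 - 33.89074*r^6 + 53.864007*r^5 - 101.449974*r^4 + 129.791035*r^3 - 123.057288*r^2 + 129.342528*r - 67.917312)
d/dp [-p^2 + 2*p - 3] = 2 - 2*p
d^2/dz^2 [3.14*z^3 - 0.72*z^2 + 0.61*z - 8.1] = 18.84*z - 1.44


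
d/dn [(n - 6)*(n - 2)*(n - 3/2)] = 3*n^2 - 19*n + 24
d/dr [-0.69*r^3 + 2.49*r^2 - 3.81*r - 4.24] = -2.07*r^2 + 4.98*r - 3.81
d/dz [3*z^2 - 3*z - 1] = 6*z - 3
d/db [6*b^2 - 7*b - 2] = 12*b - 7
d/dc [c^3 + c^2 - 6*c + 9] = 3*c^2 + 2*c - 6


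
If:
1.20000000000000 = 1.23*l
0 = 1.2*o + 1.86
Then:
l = 0.98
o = -1.55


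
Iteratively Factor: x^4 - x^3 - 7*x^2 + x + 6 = (x + 1)*(x^3 - 2*x^2 - 5*x + 6) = (x + 1)*(x + 2)*(x^2 - 4*x + 3) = (x - 3)*(x + 1)*(x + 2)*(x - 1)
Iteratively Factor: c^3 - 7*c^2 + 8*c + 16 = (c + 1)*(c^2 - 8*c + 16) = (c - 4)*(c + 1)*(c - 4)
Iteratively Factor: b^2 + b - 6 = (b + 3)*(b - 2)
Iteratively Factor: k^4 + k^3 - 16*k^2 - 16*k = (k + 4)*(k^3 - 3*k^2 - 4*k) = (k - 4)*(k + 4)*(k^2 + k) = (k - 4)*(k + 1)*(k + 4)*(k)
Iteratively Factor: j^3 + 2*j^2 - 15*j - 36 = (j + 3)*(j^2 - j - 12) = (j + 3)^2*(j - 4)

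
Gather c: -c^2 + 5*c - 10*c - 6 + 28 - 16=-c^2 - 5*c + 6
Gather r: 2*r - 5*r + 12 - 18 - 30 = -3*r - 36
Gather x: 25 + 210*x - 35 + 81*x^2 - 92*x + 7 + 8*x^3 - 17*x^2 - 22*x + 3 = 8*x^3 + 64*x^2 + 96*x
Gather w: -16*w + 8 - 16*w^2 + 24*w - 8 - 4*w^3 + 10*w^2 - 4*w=-4*w^3 - 6*w^2 + 4*w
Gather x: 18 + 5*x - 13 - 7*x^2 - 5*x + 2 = 7 - 7*x^2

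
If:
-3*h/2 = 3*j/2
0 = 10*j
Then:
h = 0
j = 0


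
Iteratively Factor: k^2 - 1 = (k - 1)*(k + 1)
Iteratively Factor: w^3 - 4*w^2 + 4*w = (w - 2)*(w^2 - 2*w) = (w - 2)^2*(w)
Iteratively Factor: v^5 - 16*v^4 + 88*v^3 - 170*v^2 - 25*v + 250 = (v - 5)*(v^4 - 11*v^3 + 33*v^2 - 5*v - 50) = (v - 5)^2*(v^3 - 6*v^2 + 3*v + 10) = (v - 5)^2*(v + 1)*(v^2 - 7*v + 10) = (v - 5)^2*(v - 2)*(v + 1)*(v - 5)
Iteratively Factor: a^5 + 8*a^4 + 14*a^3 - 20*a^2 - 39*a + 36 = (a + 3)*(a^4 + 5*a^3 - a^2 - 17*a + 12) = (a + 3)^2*(a^3 + 2*a^2 - 7*a + 4) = (a - 1)*(a + 3)^2*(a^2 + 3*a - 4) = (a - 1)*(a + 3)^2*(a + 4)*(a - 1)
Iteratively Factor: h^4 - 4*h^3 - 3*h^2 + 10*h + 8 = (h - 4)*(h^3 - 3*h - 2) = (h - 4)*(h + 1)*(h^2 - h - 2) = (h - 4)*(h + 1)^2*(h - 2)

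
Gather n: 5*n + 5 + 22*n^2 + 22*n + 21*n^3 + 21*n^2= 21*n^3 + 43*n^2 + 27*n + 5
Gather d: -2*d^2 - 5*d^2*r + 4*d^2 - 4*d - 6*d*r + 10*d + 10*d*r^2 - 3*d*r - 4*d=d^2*(2 - 5*r) + d*(10*r^2 - 9*r + 2)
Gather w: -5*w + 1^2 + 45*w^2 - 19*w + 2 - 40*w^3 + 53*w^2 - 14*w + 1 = -40*w^3 + 98*w^2 - 38*w + 4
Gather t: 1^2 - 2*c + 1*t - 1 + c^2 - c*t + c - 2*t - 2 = c^2 - c + t*(-c - 1) - 2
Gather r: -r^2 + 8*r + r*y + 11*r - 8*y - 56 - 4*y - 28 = -r^2 + r*(y + 19) - 12*y - 84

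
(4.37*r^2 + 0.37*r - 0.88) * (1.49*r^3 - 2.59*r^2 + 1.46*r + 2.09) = 6.5113*r^5 - 10.767*r^4 + 4.1107*r^3 + 11.9527*r^2 - 0.5115*r - 1.8392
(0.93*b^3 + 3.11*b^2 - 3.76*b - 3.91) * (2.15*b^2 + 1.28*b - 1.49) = 1.9995*b^5 + 7.8769*b^4 - 5.4889*b^3 - 17.8532*b^2 + 0.597599999999999*b + 5.8259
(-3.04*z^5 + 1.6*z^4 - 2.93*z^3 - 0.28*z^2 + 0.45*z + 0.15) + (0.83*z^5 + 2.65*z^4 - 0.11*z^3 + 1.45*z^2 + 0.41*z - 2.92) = -2.21*z^5 + 4.25*z^4 - 3.04*z^3 + 1.17*z^2 + 0.86*z - 2.77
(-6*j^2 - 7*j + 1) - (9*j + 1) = -6*j^2 - 16*j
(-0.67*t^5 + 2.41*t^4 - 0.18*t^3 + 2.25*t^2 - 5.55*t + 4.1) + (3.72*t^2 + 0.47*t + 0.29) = -0.67*t^5 + 2.41*t^4 - 0.18*t^3 + 5.97*t^2 - 5.08*t + 4.39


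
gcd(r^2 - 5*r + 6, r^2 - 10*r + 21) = r - 3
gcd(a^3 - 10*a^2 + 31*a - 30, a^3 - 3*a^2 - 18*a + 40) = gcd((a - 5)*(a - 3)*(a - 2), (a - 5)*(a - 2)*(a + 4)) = a^2 - 7*a + 10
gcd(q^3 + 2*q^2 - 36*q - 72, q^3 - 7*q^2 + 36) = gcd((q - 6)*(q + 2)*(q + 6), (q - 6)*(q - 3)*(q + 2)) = q^2 - 4*q - 12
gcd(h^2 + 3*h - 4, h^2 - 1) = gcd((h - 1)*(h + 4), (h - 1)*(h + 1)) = h - 1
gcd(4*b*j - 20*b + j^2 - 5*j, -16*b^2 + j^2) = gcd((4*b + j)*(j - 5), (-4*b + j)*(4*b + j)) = 4*b + j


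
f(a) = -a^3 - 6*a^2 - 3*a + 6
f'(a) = -3*a^2 - 12*a - 3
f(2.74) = -67.84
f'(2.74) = -58.40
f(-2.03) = -4.27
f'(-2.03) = 9.00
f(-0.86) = 4.78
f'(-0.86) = 5.10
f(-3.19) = -13.02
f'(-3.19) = 4.75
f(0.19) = 5.21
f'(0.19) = -5.39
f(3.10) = -90.75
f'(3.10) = -69.03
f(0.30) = 4.53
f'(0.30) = -6.87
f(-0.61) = 5.82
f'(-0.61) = 3.20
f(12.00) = -2622.00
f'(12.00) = -579.00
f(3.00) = -84.00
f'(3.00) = -66.00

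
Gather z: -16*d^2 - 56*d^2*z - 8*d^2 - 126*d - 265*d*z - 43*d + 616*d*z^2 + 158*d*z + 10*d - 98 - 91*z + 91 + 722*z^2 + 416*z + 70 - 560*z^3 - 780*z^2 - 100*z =-24*d^2 - 159*d - 560*z^3 + z^2*(616*d - 58) + z*(-56*d^2 - 107*d + 225) + 63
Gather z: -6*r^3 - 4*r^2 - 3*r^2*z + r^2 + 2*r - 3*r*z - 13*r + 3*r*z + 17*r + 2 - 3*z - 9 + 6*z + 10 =-6*r^3 - 3*r^2 + 6*r + z*(3 - 3*r^2) + 3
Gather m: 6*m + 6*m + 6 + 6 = 12*m + 12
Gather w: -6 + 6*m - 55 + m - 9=7*m - 70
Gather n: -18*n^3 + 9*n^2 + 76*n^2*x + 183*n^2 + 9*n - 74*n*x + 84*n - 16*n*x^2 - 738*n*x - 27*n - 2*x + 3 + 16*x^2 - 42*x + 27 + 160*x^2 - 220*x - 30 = -18*n^3 + n^2*(76*x + 192) + n*(-16*x^2 - 812*x + 66) + 176*x^2 - 264*x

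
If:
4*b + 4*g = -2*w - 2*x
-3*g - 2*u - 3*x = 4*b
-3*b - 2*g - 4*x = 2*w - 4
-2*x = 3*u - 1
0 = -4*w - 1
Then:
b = -23/17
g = 37/68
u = -31/34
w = -1/4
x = 127/68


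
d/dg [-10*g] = -10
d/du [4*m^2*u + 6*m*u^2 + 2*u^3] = 4*m^2 + 12*m*u + 6*u^2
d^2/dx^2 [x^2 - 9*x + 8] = 2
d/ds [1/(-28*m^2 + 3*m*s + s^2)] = (-3*m - 2*s)/(-28*m^2 + 3*m*s + s^2)^2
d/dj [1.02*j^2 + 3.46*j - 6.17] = 2.04*j + 3.46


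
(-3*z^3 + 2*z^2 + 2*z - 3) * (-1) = 3*z^3 - 2*z^2 - 2*z + 3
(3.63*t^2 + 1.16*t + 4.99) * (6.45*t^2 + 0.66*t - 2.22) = 23.4135*t^4 + 9.8778*t^3 + 24.8925*t^2 + 0.7182*t - 11.0778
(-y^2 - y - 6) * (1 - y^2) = y^4 + y^3 + 5*y^2 - y - 6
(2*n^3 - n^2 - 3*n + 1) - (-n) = 2*n^3 - n^2 - 2*n + 1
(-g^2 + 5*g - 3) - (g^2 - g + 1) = -2*g^2 + 6*g - 4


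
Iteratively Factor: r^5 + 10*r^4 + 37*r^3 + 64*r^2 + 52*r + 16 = (r + 1)*(r^4 + 9*r^3 + 28*r^2 + 36*r + 16) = (r + 1)*(r + 2)*(r^3 + 7*r^2 + 14*r + 8) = (r + 1)^2*(r + 2)*(r^2 + 6*r + 8) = (r + 1)^2*(r + 2)*(r + 4)*(r + 2)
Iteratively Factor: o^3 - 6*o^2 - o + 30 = (o - 3)*(o^2 - 3*o - 10) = (o - 3)*(o + 2)*(o - 5)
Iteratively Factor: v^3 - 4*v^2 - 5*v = (v - 5)*(v^2 + v) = v*(v - 5)*(v + 1)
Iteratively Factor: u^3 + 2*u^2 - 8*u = (u - 2)*(u^2 + 4*u) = u*(u - 2)*(u + 4)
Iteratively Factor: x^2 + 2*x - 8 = (x - 2)*(x + 4)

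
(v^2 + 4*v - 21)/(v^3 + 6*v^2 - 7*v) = (v - 3)/(v*(v - 1))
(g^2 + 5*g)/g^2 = (g + 5)/g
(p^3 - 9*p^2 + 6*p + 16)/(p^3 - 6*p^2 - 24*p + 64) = (p + 1)/(p + 4)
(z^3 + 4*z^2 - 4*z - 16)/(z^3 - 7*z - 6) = (z^2 + 2*z - 8)/(z^2 - 2*z - 3)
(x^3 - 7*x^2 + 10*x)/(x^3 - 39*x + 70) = x/(x + 7)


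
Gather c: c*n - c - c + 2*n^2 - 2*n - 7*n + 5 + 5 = c*(n - 2) + 2*n^2 - 9*n + 10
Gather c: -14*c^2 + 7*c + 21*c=-14*c^2 + 28*c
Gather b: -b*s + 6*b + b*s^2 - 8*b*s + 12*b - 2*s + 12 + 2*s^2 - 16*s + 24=b*(s^2 - 9*s + 18) + 2*s^2 - 18*s + 36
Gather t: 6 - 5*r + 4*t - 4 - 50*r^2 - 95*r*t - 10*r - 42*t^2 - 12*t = -50*r^2 - 15*r - 42*t^2 + t*(-95*r - 8) + 2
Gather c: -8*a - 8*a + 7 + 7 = 14 - 16*a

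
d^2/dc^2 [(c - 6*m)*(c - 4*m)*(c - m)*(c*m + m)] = 2*m*(6*c^2 - 33*c*m + 3*c + 34*m^2 - 11*m)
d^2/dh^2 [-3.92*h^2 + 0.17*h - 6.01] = -7.84000000000000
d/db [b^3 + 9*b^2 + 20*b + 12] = 3*b^2 + 18*b + 20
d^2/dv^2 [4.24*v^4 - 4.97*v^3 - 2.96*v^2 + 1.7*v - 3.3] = 50.88*v^2 - 29.82*v - 5.92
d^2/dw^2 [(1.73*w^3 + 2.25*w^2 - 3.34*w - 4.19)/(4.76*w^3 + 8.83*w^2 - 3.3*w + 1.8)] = (-43.4673680000001*w^6 - 291.009264*w^5 - 1947.33504*w^4 - 3599.586864*w^3 - 1498.059786*w^2 + 1300.10094*w + 16.83432)/(107.850176*w^9 + 600.199824*w^8 + 889.085652*w^7 - 21.393413*w^6 - 162.45027*w^5 + 539.86176*w^4 - 304.371*w^3 + 144.6336*w^2 - 32.076*w + 5.832)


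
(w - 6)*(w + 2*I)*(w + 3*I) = w^3 - 6*w^2 + 5*I*w^2 - 6*w - 30*I*w + 36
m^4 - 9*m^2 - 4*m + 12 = (m - 3)*(m - 1)*(m + 2)^2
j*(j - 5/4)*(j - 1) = j^3 - 9*j^2/4 + 5*j/4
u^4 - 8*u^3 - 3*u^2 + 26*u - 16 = (u - 8)*(u - 1)^2*(u + 2)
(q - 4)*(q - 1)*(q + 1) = q^3 - 4*q^2 - q + 4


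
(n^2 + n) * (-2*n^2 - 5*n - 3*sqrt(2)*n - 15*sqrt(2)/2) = -2*n^4 - 7*n^3 - 3*sqrt(2)*n^3 - 21*sqrt(2)*n^2/2 - 5*n^2 - 15*sqrt(2)*n/2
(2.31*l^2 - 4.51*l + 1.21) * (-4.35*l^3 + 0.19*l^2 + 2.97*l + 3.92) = -10.0485*l^5 + 20.0574*l^4 + 0.740300000000001*l^3 - 4.1096*l^2 - 14.0855*l + 4.7432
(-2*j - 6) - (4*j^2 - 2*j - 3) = -4*j^2 - 3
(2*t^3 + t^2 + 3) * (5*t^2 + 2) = 10*t^5 + 5*t^4 + 4*t^3 + 17*t^2 + 6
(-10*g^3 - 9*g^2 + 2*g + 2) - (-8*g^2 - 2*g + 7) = -10*g^3 - g^2 + 4*g - 5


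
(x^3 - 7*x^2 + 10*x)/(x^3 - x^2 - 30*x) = (-x^2 + 7*x - 10)/(-x^2 + x + 30)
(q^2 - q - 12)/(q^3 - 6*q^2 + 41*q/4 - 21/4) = 4*(q^2 - q - 12)/(4*q^3 - 24*q^2 + 41*q - 21)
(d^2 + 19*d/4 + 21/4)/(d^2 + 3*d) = (d + 7/4)/d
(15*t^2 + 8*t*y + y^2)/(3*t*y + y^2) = (5*t + y)/y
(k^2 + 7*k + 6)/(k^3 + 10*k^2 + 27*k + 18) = 1/(k + 3)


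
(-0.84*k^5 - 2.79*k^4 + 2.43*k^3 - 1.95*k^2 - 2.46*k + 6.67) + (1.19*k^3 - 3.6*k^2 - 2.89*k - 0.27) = -0.84*k^5 - 2.79*k^4 + 3.62*k^3 - 5.55*k^2 - 5.35*k + 6.4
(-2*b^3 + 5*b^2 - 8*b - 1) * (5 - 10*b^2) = 20*b^5 - 50*b^4 + 70*b^3 + 35*b^2 - 40*b - 5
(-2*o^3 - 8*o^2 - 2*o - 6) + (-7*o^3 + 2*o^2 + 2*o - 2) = -9*o^3 - 6*o^2 - 8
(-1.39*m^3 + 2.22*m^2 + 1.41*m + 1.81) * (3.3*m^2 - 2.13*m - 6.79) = -4.587*m^5 + 10.2867*m^4 + 9.3625*m^3 - 12.1041*m^2 - 13.4292*m - 12.2899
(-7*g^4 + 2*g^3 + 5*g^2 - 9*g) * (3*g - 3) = -21*g^5 + 27*g^4 + 9*g^3 - 42*g^2 + 27*g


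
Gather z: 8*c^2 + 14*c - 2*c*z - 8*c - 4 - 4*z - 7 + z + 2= 8*c^2 + 6*c + z*(-2*c - 3) - 9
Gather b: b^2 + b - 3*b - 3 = b^2 - 2*b - 3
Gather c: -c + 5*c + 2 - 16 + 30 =4*c + 16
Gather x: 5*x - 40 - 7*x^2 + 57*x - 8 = -7*x^2 + 62*x - 48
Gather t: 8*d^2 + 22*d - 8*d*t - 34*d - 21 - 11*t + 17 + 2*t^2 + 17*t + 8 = 8*d^2 - 12*d + 2*t^2 + t*(6 - 8*d) + 4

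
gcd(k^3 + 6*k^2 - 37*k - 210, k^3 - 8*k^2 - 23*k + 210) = k^2 - k - 30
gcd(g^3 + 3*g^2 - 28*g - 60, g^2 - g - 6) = g + 2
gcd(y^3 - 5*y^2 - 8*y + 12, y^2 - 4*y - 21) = 1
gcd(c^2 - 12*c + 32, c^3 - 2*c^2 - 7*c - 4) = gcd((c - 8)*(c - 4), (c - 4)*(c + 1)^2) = c - 4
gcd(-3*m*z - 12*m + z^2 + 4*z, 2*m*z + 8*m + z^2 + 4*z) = z + 4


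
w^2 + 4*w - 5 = (w - 1)*(w + 5)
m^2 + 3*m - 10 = (m - 2)*(m + 5)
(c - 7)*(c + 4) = c^2 - 3*c - 28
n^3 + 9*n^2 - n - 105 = (n - 3)*(n + 5)*(n + 7)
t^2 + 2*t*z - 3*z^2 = (t - z)*(t + 3*z)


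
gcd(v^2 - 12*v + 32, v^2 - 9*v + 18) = 1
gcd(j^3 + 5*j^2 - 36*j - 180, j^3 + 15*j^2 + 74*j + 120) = j^2 + 11*j + 30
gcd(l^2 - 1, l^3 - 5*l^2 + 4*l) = l - 1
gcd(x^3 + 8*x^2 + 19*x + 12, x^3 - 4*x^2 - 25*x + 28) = x + 4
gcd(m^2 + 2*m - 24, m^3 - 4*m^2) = m - 4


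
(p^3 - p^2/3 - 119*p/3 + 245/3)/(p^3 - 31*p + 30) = (3*p^2 + 14*p - 49)/(3*(p^2 + 5*p - 6))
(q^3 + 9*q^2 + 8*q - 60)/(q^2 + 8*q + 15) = (q^2 + 4*q - 12)/(q + 3)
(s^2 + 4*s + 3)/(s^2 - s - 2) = (s + 3)/(s - 2)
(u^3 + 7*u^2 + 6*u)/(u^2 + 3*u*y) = (u^2 + 7*u + 6)/(u + 3*y)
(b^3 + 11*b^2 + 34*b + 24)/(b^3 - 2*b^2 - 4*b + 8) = (b^3 + 11*b^2 + 34*b + 24)/(b^3 - 2*b^2 - 4*b + 8)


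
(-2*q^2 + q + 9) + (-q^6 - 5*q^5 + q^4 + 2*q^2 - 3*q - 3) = -q^6 - 5*q^5 + q^4 - 2*q + 6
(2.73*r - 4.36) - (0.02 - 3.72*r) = 6.45*r - 4.38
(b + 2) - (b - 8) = 10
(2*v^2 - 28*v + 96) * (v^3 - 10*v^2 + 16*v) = 2*v^5 - 48*v^4 + 408*v^3 - 1408*v^2 + 1536*v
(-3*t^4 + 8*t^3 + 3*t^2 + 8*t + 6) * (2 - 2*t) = 6*t^5 - 22*t^4 + 10*t^3 - 10*t^2 + 4*t + 12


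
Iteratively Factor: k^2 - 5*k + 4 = (k - 4)*(k - 1)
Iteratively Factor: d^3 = (d)*(d^2) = d^2*(d)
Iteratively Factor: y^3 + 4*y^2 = (y)*(y^2 + 4*y) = y^2*(y + 4)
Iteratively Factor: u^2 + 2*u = (u)*(u + 2)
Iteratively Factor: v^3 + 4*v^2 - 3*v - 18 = (v + 3)*(v^2 + v - 6) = (v - 2)*(v + 3)*(v + 3)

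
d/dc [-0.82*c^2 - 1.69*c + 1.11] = -1.64*c - 1.69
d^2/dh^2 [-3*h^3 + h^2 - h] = 2 - 18*h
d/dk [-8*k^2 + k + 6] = 1 - 16*k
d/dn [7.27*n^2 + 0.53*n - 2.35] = 14.54*n + 0.53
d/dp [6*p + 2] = 6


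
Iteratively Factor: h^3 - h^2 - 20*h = (h)*(h^2 - h - 20) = h*(h + 4)*(h - 5)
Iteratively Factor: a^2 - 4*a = (a - 4)*(a)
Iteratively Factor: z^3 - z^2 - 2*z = (z + 1)*(z^2 - 2*z) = (z - 2)*(z + 1)*(z)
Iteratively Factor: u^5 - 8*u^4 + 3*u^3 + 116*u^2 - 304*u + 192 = (u - 3)*(u^4 - 5*u^3 - 12*u^2 + 80*u - 64) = (u - 4)*(u - 3)*(u^3 - u^2 - 16*u + 16) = (u - 4)^2*(u - 3)*(u^2 + 3*u - 4) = (u - 4)^2*(u - 3)*(u + 4)*(u - 1)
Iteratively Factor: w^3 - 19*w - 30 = (w + 3)*(w^2 - 3*w - 10) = (w - 5)*(w + 3)*(w + 2)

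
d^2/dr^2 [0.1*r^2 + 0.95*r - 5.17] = 0.200000000000000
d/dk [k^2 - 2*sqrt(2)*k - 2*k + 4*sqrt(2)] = 2*k - 2*sqrt(2) - 2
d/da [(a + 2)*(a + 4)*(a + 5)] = 3*a^2 + 22*a + 38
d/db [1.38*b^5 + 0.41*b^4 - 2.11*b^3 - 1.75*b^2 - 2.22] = b*(6.9*b^3 + 1.64*b^2 - 6.33*b - 3.5)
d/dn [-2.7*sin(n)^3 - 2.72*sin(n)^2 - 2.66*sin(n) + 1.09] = (-5.44*sin(n) + 4.05*cos(2*n) - 6.71)*cos(n)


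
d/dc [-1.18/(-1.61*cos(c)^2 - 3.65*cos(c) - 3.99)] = (3.7996*cos(c) + 4.307)*sin(c)/(1.61*cos(c)^2 + 3.65*cos(c) + 3.99)^2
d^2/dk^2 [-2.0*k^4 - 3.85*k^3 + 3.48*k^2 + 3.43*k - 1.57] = -24.0*k^2 - 23.1*k + 6.96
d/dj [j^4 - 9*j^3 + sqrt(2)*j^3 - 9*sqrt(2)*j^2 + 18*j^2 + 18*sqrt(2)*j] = 4*j^3 - 27*j^2 + 3*sqrt(2)*j^2 - 18*sqrt(2)*j + 36*j + 18*sqrt(2)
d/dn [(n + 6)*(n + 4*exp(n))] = n + (n + 6)*(4*exp(n) + 1) + 4*exp(n)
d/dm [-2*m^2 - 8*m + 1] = -4*m - 8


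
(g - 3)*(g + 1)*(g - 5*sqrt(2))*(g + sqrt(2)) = g^4 - 4*sqrt(2)*g^3 - 2*g^3 - 13*g^2 + 8*sqrt(2)*g^2 + 12*sqrt(2)*g + 20*g + 30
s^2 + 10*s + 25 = (s + 5)^2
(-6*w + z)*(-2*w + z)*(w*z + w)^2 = 12*w^4*z^2 + 24*w^4*z + 12*w^4 - 8*w^3*z^3 - 16*w^3*z^2 - 8*w^3*z + w^2*z^4 + 2*w^2*z^3 + w^2*z^2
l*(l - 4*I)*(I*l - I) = I*l^3 + 4*l^2 - I*l^2 - 4*l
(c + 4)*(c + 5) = c^2 + 9*c + 20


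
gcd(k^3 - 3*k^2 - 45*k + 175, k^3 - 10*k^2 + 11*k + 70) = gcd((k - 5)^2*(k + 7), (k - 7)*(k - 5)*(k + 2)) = k - 5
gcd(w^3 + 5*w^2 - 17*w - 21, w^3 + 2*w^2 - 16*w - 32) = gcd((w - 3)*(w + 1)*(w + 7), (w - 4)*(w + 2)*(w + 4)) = 1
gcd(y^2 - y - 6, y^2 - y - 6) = y^2 - y - 6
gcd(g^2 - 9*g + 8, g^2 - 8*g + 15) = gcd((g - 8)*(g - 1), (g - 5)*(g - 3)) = 1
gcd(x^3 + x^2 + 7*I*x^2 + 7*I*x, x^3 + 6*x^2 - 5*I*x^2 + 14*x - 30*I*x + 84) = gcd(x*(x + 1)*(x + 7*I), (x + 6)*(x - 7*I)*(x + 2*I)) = 1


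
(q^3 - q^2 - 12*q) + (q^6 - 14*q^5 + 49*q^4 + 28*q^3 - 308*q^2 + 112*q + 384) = q^6 - 14*q^5 + 49*q^4 + 29*q^3 - 309*q^2 + 100*q + 384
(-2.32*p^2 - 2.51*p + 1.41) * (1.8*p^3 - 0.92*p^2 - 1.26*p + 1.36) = -4.176*p^5 - 2.3836*p^4 + 7.7704*p^3 - 1.2898*p^2 - 5.1902*p + 1.9176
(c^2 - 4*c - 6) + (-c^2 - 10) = -4*c - 16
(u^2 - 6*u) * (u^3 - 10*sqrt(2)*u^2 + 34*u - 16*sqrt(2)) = u^5 - 10*sqrt(2)*u^4 - 6*u^4 + 34*u^3 + 60*sqrt(2)*u^3 - 204*u^2 - 16*sqrt(2)*u^2 + 96*sqrt(2)*u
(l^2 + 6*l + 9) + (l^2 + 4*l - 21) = 2*l^2 + 10*l - 12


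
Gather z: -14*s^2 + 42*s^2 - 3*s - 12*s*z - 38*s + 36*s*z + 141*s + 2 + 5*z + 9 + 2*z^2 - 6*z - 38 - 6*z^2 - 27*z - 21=28*s^2 + 100*s - 4*z^2 + z*(24*s - 28) - 48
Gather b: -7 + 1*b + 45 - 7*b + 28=66 - 6*b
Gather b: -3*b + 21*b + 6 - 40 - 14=18*b - 48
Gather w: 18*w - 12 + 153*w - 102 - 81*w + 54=90*w - 60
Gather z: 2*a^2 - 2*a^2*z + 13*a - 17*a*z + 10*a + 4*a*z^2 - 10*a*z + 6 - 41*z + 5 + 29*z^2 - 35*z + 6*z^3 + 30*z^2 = 2*a^2 + 23*a + 6*z^3 + z^2*(4*a + 59) + z*(-2*a^2 - 27*a - 76) + 11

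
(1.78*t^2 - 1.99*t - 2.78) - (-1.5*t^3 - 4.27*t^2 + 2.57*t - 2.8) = 1.5*t^3 + 6.05*t^2 - 4.56*t + 0.02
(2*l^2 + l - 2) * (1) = 2*l^2 + l - 2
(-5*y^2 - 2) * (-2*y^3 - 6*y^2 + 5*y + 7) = 10*y^5 + 30*y^4 - 21*y^3 - 23*y^2 - 10*y - 14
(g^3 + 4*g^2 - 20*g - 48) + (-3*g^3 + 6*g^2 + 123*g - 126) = -2*g^3 + 10*g^2 + 103*g - 174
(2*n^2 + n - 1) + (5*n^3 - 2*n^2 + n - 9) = 5*n^3 + 2*n - 10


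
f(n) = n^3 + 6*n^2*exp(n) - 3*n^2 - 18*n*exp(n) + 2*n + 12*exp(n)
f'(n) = 6*n^2*exp(n) + 3*n^2 - 6*n*exp(n) - 6*n - 6*exp(n) + 2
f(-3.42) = -77.23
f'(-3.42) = 60.38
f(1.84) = -5.32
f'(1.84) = 21.73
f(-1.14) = 5.23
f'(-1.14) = 15.50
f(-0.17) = 12.42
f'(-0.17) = -0.95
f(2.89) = 186.46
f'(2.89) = 491.44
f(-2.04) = -15.47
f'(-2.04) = 30.78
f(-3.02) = -55.04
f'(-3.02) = 50.74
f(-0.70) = 10.46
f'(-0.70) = 8.24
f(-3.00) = -54.03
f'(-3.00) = 50.29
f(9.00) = 2723140.20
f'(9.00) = 3452104.75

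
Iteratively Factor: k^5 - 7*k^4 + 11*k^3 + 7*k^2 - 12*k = (k + 1)*(k^4 - 8*k^3 + 19*k^2 - 12*k) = k*(k + 1)*(k^3 - 8*k^2 + 19*k - 12) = k*(k - 1)*(k + 1)*(k^2 - 7*k + 12) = k*(k - 3)*(k - 1)*(k + 1)*(k - 4)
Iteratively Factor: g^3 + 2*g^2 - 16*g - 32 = (g + 2)*(g^2 - 16) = (g + 2)*(g + 4)*(g - 4)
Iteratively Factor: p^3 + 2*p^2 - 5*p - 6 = (p + 3)*(p^2 - p - 2) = (p + 1)*(p + 3)*(p - 2)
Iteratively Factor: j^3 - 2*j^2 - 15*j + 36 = (j - 3)*(j^2 + j - 12) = (j - 3)*(j + 4)*(j - 3)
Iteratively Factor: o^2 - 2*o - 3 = (o + 1)*(o - 3)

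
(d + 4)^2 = d^2 + 8*d + 16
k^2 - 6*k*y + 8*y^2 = (k - 4*y)*(k - 2*y)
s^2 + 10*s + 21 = (s + 3)*(s + 7)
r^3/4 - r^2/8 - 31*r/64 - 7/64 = (r/4 + 1/4)*(r - 7/4)*(r + 1/4)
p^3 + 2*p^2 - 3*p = p*(p - 1)*(p + 3)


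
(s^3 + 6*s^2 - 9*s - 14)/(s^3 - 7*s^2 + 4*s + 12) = (s + 7)/(s - 6)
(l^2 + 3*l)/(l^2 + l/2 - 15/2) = 2*l/(2*l - 5)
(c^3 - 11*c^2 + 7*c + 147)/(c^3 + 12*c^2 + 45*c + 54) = (c^2 - 14*c + 49)/(c^2 + 9*c + 18)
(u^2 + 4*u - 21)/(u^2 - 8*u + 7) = (u^2 + 4*u - 21)/(u^2 - 8*u + 7)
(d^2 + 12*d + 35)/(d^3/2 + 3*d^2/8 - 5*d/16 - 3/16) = 16*(d^2 + 12*d + 35)/(8*d^3 + 6*d^2 - 5*d - 3)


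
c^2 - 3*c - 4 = (c - 4)*(c + 1)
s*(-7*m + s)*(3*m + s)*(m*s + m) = -21*m^3*s^2 - 21*m^3*s - 4*m^2*s^3 - 4*m^2*s^2 + m*s^4 + m*s^3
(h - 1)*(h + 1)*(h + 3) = h^3 + 3*h^2 - h - 3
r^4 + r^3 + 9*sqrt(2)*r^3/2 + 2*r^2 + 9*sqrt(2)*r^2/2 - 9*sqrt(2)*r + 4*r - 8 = (r - 1)*(r + 2)*(r + sqrt(2)/2)*(r + 4*sqrt(2))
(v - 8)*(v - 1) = v^2 - 9*v + 8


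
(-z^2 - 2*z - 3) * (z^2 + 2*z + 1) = -z^4 - 4*z^3 - 8*z^2 - 8*z - 3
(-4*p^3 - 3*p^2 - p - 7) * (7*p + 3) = -28*p^4 - 33*p^3 - 16*p^2 - 52*p - 21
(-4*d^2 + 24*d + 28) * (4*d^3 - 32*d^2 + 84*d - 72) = -16*d^5 + 224*d^4 - 992*d^3 + 1408*d^2 + 624*d - 2016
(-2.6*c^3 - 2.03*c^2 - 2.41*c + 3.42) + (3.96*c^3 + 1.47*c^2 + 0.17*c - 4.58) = 1.36*c^3 - 0.56*c^2 - 2.24*c - 1.16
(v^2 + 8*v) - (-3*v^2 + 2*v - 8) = 4*v^2 + 6*v + 8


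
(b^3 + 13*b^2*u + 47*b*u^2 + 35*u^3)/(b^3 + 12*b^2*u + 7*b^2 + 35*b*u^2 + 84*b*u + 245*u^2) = (b + u)/(b + 7)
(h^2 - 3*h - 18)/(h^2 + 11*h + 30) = (h^2 - 3*h - 18)/(h^2 + 11*h + 30)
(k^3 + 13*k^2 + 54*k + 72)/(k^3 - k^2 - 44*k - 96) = (k + 6)/(k - 8)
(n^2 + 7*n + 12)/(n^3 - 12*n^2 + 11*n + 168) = (n + 4)/(n^2 - 15*n + 56)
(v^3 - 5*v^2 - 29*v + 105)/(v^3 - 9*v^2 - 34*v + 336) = (v^2 + 2*v - 15)/(v^2 - 2*v - 48)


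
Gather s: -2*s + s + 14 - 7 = 7 - s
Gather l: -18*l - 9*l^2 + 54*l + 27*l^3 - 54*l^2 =27*l^3 - 63*l^2 + 36*l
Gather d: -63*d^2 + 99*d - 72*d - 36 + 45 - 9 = -63*d^2 + 27*d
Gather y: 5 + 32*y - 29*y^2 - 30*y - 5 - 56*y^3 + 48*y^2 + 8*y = -56*y^3 + 19*y^2 + 10*y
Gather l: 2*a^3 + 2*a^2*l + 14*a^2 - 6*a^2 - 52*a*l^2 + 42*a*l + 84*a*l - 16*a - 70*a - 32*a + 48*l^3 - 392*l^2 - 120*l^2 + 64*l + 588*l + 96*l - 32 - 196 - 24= 2*a^3 + 8*a^2 - 118*a + 48*l^3 + l^2*(-52*a - 512) + l*(2*a^2 + 126*a + 748) - 252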